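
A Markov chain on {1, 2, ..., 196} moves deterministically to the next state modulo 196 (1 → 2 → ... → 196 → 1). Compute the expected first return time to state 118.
E[T_118 | X_0 = 118] = 196

The chain cycles deterministically, so starting at state 118 it returns in exactly 196 steps. Equivalently, the stationary distribution is uniform π_j = 1/196 for every state j, so by Kac's formula E[T_118] = 1/π_118 = 196.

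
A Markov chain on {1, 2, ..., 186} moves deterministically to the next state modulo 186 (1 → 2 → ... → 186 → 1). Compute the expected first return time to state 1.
E[T_1 | X_0 = 1] = 186

The chain cycles deterministically, so starting at state 1 it returns in exactly 186 steps. Equivalently, the stationary distribution is uniform π_j = 1/186 for every state j, so by Kac's formula E[T_1] = 1/π_1 = 186.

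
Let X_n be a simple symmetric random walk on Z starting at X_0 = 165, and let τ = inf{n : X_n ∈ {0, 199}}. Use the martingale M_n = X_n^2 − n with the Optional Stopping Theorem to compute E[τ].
E[τ] = 5610

M_n = X_n^2 − n is a martingale (since E[X_{n+1}^2 | F_n] = X_n^2 + 1). By OST (τ has finite mean in a bounded region), E[M_τ] = E[M_0] = X_0^2 − 0 = 165^2 = 27225. Also E[M_τ] = E[X_τ^2] − E[τ]. The walk exits at 0 or 199, with P(hit 199 first) = 165/199, so E[X_τ^2] = 199^2 · 165/199 + 0 = 32835. Thus E[τ] = E[X_τ^2] − E[M_τ] = 32835 − 27225 = 5610 = 165(199 − 165) = 5610.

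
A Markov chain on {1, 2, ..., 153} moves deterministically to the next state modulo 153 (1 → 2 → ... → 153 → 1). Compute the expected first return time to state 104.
E[T_104 | X_0 = 104] = 153

The chain cycles deterministically, so starting at state 104 it returns in exactly 153 steps. Equivalently, the stationary distribution is uniform π_j = 1/153 for every state j, so by Kac's formula E[T_104] = 1/π_104 = 153.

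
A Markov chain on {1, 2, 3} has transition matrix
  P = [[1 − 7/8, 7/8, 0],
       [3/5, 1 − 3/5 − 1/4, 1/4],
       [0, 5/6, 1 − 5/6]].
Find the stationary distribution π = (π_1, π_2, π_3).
π = (48/139, 70/139, 21/139)

This is a birth-death chain on three states, which satisfies detailed balance: π_1 · P_{12} = π_2 · P_{21} and π_2 · P_{23} = π_3 · P_{32}.
From π_1 · 7/8 = π_2 · 3/5: π_2/π_1 = (7/8)/(3/5) = 35/24.
From π_2 · 1/4 = π_3 · 5/6: π_3/π_2 = (1/4)/(5/6) = 3/10.
Take π_1 proportional to 1; then unnormalized π = (1, 35/24, 7/16). Normalize by dividing by the sum 139/48:
  π = (48/139, 70/139, 21/139).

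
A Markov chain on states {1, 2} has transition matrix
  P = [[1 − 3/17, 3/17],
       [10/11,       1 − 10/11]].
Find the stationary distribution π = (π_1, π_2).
π_1 = 170/203, π_2 = 33/203

Solve πP = π with π_1 + π_2 = 1. From πP = π: π_1 · (1 − 3/17) + π_2 · 10/11 = π_1 ⇒ π_2 · 10/11 = π_1 · 3/17 ⇒ π_2/π_1 = (3/17)/(10/11) = 33/170. Together with π_1 + π_2 = 1:
  π_1 = (10/11)/(3/17 + 10/11) = (10/11)/(203/187) = 170/203,
  π_2 = (3/17)/(3/17 + 10/11) = (3/17)/(203/187) = 33/203.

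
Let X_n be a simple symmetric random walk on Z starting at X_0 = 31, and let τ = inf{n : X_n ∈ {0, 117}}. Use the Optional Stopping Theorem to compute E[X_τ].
E[X_τ] = 31

X_n is a martingale and τ is a bounded-mean stopping time (indeed τ is finite a.s. with bounded expectation since the walk is in a bounded region). By the OST, E[X_τ] = E[X_0] = 31. Equivalently: E[X_τ] = 117 · P(hit 117 first) + 0 · P(hit 0 first) = 117 · (31/117) = 31.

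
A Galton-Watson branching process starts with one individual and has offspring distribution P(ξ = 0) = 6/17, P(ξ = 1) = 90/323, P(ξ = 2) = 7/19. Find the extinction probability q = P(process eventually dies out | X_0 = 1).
q = 114/119

The pgf is f(s) = 6/17 + 90/323·s + 7/19·s². The extinction probability q is the smallest fixed point of f in [0, 1]. Setting s = f(s):
  7/19·s² + (90/323 − 1)·s + 6/17 = 0
  7/19·s² − (6/17 + 7/19)·s + 6/17 = 0
which factors as (s − 1)·(7/19·s − 6/17) = 0, giving roots s = 1 and s = (6/17)/(7/19) = 114/119.
Mean offspring μ = 90/323 + 2·7/19 = 328/323 > 1 (supercritical), so q < 1. The extinction probability is the smaller root: q = (6/17)/(7/19) = 114/119.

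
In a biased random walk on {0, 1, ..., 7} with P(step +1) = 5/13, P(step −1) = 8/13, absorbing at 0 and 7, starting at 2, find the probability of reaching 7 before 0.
P(hit 7 before 0) = (1 − (8/5)^2) / (1 − (8/5)^7) = 40625/673009

Let u_k denote P(reach 7 before 0 | start at k). Boundary: u_0 = 0, u_7 = 1. Recurrence: u_k = 5/13·u_{k+1} + 8/13·u_{k-1} for 1 ≤ k ≤ 6. Try u_k = A + B·r^k with r = q/p = (8/13)/(5/13) = 8/5. Substitution satisfies the recurrence; boundary conditions give:
  u_k = (1 − r^k) / (1 − r^N) = (1 − (8/5)^2) / (1 − (8/5)^7) = 40625/673009.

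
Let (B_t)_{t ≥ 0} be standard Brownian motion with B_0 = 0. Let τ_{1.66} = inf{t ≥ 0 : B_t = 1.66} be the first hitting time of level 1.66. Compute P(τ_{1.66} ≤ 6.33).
P(τ_{1.66} ≤ 6.33) = 2(1 − Φ(1.66/√6.33)) = 2(1 − Φ(0.6598)) ≈ 0.5094

By the reflection principle for standard BM, P(τ_b ≤ t) = 2 · P(B_t ≥ b). Since B_t ~ N(0, t), P(B_t ≥ 1.66) = 1 − Φ(1.66/√t) = 1 − Φ(1.66/√6.33) = 1 − Φ(0.6598) ≈ 0.25469. Doubling: P(τ_{1.66} ≤ 6.33) ≈ 2 · 0.25469 = 0.50938 ≈ 0.5094.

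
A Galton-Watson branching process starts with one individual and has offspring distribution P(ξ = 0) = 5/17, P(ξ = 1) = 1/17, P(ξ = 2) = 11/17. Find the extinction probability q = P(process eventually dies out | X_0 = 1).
q = 5/11

The pgf is f(s) = 5/17 + 1/17·s + 11/17·s². The extinction probability q is the smallest fixed point of f in [0, 1]. Setting s = f(s):
  11/17·s² + (1/17 − 1)·s + 5/17 = 0
  11/17·s² − (5/17 + 11/17)·s + 5/17 = 0
which factors as (s − 1)·(11/17·s − 5/17) = 0, giving roots s = 1 and s = (5/17)/(11/17) = 5/11.
Mean offspring μ = 1/17 + 2·11/17 = 23/17 > 1 (supercritical), so q < 1. The extinction probability is the smaller root: q = (5/17)/(11/17) = 5/11.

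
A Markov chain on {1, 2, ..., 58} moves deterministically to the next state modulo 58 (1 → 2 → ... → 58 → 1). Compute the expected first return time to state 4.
E[T_4 | X_0 = 4] = 58

The chain cycles deterministically, so starting at state 4 it returns in exactly 58 steps. Equivalently, the stationary distribution is uniform π_j = 1/58 for every state j, so by Kac's formula E[T_4] = 1/π_4 = 58.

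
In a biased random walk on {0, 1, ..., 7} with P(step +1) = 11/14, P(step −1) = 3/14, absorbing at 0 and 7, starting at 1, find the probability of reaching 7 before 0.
P(hit 7 before 0) = (1 − (3/11)^1) / (1 − (3/11)^7) = 1771561/2435623

Let u_k denote P(reach 7 before 0 | start at k). Boundary: u_0 = 0, u_7 = 1. Recurrence: u_k = 11/14·u_{k+1} + 3/14·u_{k-1} for 1 ≤ k ≤ 6. Try u_k = A + B·r^k with r = q/p = (3/14)/(11/14) = 3/11. Substitution satisfies the recurrence; boundary conditions give:
  u_k = (1 − r^k) / (1 − r^N) = (1 − (3/11)^1) / (1 − (3/11)^7) = 1771561/2435623.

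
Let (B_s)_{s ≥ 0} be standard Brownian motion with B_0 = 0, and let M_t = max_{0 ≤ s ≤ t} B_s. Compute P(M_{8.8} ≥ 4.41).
P(M_{8.8} ≥ 4.41) = 2·P(B_{8.8} ≥ 4.41) = 2(1 − Φ(4.41/√8.8)) ≈ 0.1371

By the reflection principle for Brownian motion, P(M_t ≥ a) = 2 · P(B_t ≥ a) for a ≥ 0. Since B_t ~ N(0, t), P(B_t ≥ 4.41) = 1 − Φ(4.41/√t) = 1 − Φ(4.41/√8.8) = 1 − Φ(1.4866). So
  P(M_{8.8} ≥ 4.41) = 2(1 − Φ(1.4866)) ≈ 0.1371.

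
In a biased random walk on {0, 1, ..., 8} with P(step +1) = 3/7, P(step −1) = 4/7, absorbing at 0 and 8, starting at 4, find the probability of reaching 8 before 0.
P(hit 8 before 0) = (1 − (4/3)^4) / (1 − (4/3)^8) = 81/337

Let u_k denote P(reach 8 before 0 | start at k). Boundary: u_0 = 0, u_8 = 1. Recurrence: u_k = 3/7·u_{k+1} + 4/7·u_{k-1} for 1 ≤ k ≤ 7. Try u_k = A + B·r^k with r = q/p = (4/7)/(3/7) = 4/3. Substitution satisfies the recurrence; boundary conditions give:
  u_k = (1 − r^k) / (1 − r^N) = (1 − (4/3)^4) / (1 − (4/3)^8) = 81/337.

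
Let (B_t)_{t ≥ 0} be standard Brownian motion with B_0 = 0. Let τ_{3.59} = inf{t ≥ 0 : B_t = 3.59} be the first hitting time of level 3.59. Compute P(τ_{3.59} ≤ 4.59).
P(τ_{3.59} ≤ 4.59) = 2(1 − Φ(3.59/√4.59)) = 2(1 − Φ(1.6757)) ≈ 0.0938

By the reflection principle for standard BM, P(τ_b ≤ t) = 2 · P(B_t ≥ b). Since B_t ~ N(0, t), P(B_t ≥ 3.59) = 1 − Φ(3.59/√t) = 1 − Φ(3.59/√4.59) = 1 − Φ(1.6757) ≈ 0.04690. Doubling: P(τ_{3.59} ≤ 4.59) ≈ 2 · 0.04690 = 0.09380 ≈ 0.0938.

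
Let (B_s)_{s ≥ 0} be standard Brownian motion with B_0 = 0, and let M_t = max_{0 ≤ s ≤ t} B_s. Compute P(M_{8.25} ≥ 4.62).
P(M_{8.25} ≥ 4.62) = 2·P(B_{8.25} ≥ 4.62) = 2(1 − Φ(4.62/√8.25)) ≈ 0.1077

By the reflection principle for Brownian motion, P(M_t ≥ a) = 2 · P(B_t ≥ a) for a ≥ 0. Since B_t ~ N(0, t), P(B_t ≥ 4.62) = 1 − Φ(4.62/√t) = 1 − Φ(4.62/√8.25) = 1 − Φ(1.6085). So
  P(M_{8.25} ≥ 4.62) = 2(1 − Φ(1.6085)) ≈ 0.1077.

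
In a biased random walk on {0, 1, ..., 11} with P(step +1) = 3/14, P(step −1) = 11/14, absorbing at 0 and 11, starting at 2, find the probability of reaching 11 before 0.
P(hit 11 before 0) = (1 − (11/3)^2) / (1 − (11/3)^11) = 275562/35663936683

Let u_k denote P(reach 11 before 0 | start at k). Boundary: u_0 = 0, u_11 = 1. Recurrence: u_k = 3/14·u_{k+1} + 11/14·u_{k-1} for 1 ≤ k ≤ 10. Try u_k = A + B·r^k with r = q/p = (11/14)/(3/14) = 11/3. Substitution satisfies the recurrence; boundary conditions give:
  u_k = (1 − r^k) / (1 − r^N) = (1 − (11/3)^2) / (1 − (11/3)^11) = 275562/35663936683.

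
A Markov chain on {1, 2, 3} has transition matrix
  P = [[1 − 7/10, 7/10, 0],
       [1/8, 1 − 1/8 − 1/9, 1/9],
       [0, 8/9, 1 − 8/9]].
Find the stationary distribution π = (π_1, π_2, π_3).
π = (10/73, 56/73, 7/73)

This is a birth-death chain on three states, which satisfies detailed balance: π_1 · P_{12} = π_2 · P_{21} and π_2 · P_{23} = π_3 · P_{32}.
From π_1 · 7/10 = π_2 · 1/8: π_2/π_1 = (7/10)/(1/8) = 28/5.
From π_2 · 1/9 = π_3 · 8/9: π_3/π_2 = (1/9)/(8/9) = 1/8.
Take π_1 proportional to 1; then unnormalized π = (1, 28/5, 7/10). Normalize by dividing by the sum 73/10:
  π = (10/73, 56/73, 7/73).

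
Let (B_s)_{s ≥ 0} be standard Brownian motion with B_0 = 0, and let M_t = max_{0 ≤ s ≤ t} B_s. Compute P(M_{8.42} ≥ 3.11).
P(M_{8.42} ≥ 3.11) = 2·P(B_{8.42} ≥ 3.11) = 2(1 − Φ(3.11/√8.42)) ≈ 0.2838

By the reflection principle for Brownian motion, P(M_t ≥ a) = 2 · P(B_t ≥ a) for a ≥ 0. Since B_t ~ N(0, t), P(B_t ≥ 3.11) = 1 − Φ(3.11/√t) = 1 − Φ(3.11/√8.42) = 1 − Φ(1.0718). So
  P(M_{8.42} ≥ 3.11) = 2(1 − Φ(1.0718)) ≈ 0.2838.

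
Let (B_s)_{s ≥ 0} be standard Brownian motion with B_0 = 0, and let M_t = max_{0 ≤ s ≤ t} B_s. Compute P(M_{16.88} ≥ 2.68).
P(M_{16.88} ≥ 2.68) = 2·P(B_{16.88} ≥ 2.68) = 2(1 − Φ(2.68/√16.88)) ≈ 0.5142

By the reflection principle for Brownian motion, P(M_t ≥ a) = 2 · P(B_t ≥ a) for a ≥ 0. Since B_t ~ N(0, t), P(B_t ≥ 2.68) = 1 − Φ(2.68/√t) = 1 − Φ(2.68/√16.88) = 1 − Φ(0.6523). So
  P(M_{16.88} ≥ 2.68) = 2(1 − Φ(0.6523)) ≈ 0.5142.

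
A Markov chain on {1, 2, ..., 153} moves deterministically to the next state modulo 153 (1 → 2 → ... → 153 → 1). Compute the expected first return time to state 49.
E[T_49 | X_0 = 49] = 153

The chain cycles deterministically, so starting at state 49 it returns in exactly 153 steps. Equivalently, the stationary distribution is uniform π_j = 1/153 for every state j, so by Kac's formula E[T_49] = 1/π_49 = 153.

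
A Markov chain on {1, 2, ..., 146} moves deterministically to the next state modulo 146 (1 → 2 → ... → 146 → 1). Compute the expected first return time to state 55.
E[T_55 | X_0 = 55] = 146

The chain cycles deterministically, so starting at state 55 it returns in exactly 146 steps. Equivalently, the stationary distribution is uniform π_j = 1/146 for every state j, so by Kac's formula E[T_55] = 1/π_55 = 146.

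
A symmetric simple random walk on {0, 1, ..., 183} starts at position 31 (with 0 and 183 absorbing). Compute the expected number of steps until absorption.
E[τ | X_0 = 31] = 4712

Let v_k = E[τ | X_0 = k]. Boundary: v_0 = v_183 = 0. Recurrence: v_k = 1 + (v_{k-1} + v_{k+1})/2 for 1 ≤ k ≤ 182. The particular solution to v_k − (v_{k-1} + v_{k+1})/2 = 1 is v_k = −k^2. Adding homogeneous solution A + B k and matching boundaries gives v_k = k (183 − k). Substituting k = 31: v_31 = 31 · 152 = 4712.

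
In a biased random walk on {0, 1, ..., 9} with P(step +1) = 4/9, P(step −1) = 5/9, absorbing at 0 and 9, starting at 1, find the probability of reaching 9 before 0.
P(hit 9 before 0) = (1 − (5/4)^1) / (1 − (5/4)^9) = 65536/1690981

Let u_k denote P(reach 9 before 0 | start at k). Boundary: u_0 = 0, u_9 = 1. Recurrence: u_k = 4/9·u_{k+1} + 5/9·u_{k-1} for 1 ≤ k ≤ 8. Try u_k = A + B·r^k with r = q/p = (5/9)/(4/9) = 5/4. Substitution satisfies the recurrence; boundary conditions give:
  u_k = (1 − r^k) / (1 − r^N) = (1 − (5/4)^1) / (1 − (5/4)^9) = 65536/1690981.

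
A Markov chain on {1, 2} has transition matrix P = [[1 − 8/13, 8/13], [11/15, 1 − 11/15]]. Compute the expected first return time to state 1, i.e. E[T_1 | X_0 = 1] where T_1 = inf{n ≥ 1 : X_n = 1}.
E[T_1 | X_0 = 1] = 1/π_1 = 263/143

For an irreducible recurrent Markov chain with stationary distribution π, E[T_i | X_0 = i] = 1/π_i (Kac's formula). Here π_1 = (11/15)/(8/13 + 11/15) = (11/15)/(263/195) = 143/263, so E[T_1 | X_0 = 1] = 1/π_1 = (8/13 + 11/15)/(11/15) = (263/195)/(11/15) = 263/143.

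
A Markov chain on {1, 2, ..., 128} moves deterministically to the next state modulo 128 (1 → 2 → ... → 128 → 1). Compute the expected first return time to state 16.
E[T_16 | X_0 = 16] = 128

The chain cycles deterministically, so starting at state 16 it returns in exactly 128 steps. Equivalently, the stationary distribution is uniform π_j = 1/128 for every state j, so by Kac's formula E[T_16] = 1/π_16 = 128.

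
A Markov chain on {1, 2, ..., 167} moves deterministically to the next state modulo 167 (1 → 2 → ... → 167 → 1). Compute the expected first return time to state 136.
E[T_136 | X_0 = 136] = 167

The chain cycles deterministically, so starting at state 136 it returns in exactly 167 steps. Equivalently, the stationary distribution is uniform π_j = 1/167 for every state j, so by Kac's formula E[T_136] = 1/π_136 = 167.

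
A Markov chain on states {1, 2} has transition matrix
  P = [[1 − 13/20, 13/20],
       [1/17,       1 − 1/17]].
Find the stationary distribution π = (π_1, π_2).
π_1 = 20/241, π_2 = 221/241

Solve πP = π with π_1 + π_2 = 1. From πP = π: π_1 · (1 − 13/20) + π_2 · 1/17 = π_1 ⇒ π_2 · 1/17 = π_1 · 13/20 ⇒ π_2/π_1 = (13/20)/(1/17) = 221/20. Together with π_1 + π_2 = 1:
  π_1 = (1/17)/(13/20 + 1/17) = (1/17)/(241/340) = 20/241,
  π_2 = (13/20)/(13/20 + 1/17) = (13/20)/(241/340) = 221/241.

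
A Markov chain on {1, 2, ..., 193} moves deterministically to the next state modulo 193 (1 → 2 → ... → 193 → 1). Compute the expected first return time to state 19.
E[T_19 | X_0 = 19] = 193

The chain cycles deterministically, so starting at state 19 it returns in exactly 193 steps. Equivalently, the stationary distribution is uniform π_j = 1/193 for every state j, so by Kac's formula E[T_19] = 1/π_19 = 193.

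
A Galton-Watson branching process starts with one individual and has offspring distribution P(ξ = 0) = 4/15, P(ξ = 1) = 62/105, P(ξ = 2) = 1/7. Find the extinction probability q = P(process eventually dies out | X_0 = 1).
q = 1

Mean offspring μ = 0·4/15 + 1·62/105 + 2·1/7 = 92/105 ≤ 1. For μ ≤ 1 with offspring not concentrated at 1, the Galton-Watson process goes extinct almost surely, so q = 1.
(Algebraic check: The pgf is f(s) = 4/15 + 62/105·s + 1/7·s². The extinction probability q is the smallest fixed point of f in [0, 1]. Setting s = f(s):
  1/7·s² + (62/105 − 1)·s + 4/15 = 0
  1/7·s² − (4/15 + 1/7)·s + 4/15 = 0
which factors as (s − 1)·(1/7·s − 4/15) = 0, giving roots s = 1 and s = (4/15)/(1/7) = 28/15. Since 28/15 ≥ 1, the smallest root in [0, 1] is s = 1.)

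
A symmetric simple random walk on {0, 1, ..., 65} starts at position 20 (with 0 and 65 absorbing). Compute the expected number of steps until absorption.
E[τ | X_0 = 20] = 900

Let v_k = E[τ | X_0 = k]. Boundary: v_0 = v_65 = 0. Recurrence: v_k = 1 + (v_{k-1} + v_{k+1})/2 for 1 ≤ k ≤ 64. The particular solution to v_k − (v_{k-1} + v_{k+1})/2 = 1 is v_k = −k^2. Adding homogeneous solution A + B k and matching boundaries gives v_k = k (65 − k). Substituting k = 20: v_20 = 20 · 45 = 900.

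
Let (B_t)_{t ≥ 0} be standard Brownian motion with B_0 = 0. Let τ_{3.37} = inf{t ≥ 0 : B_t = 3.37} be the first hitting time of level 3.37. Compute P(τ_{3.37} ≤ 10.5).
P(τ_{3.37} ≤ 10.5) = 2(1 − Φ(3.37/√10.5)) = 2(1 − Φ(1.0400)) ≈ 0.2983

By the reflection principle for standard BM, P(τ_b ≤ t) = 2 · P(B_t ≥ b). Since B_t ~ N(0, t), P(B_t ≥ 3.37) = 1 − Φ(3.37/√t) = 1 − Φ(3.37/√10.5) = 1 − Φ(1.0400) ≈ 0.14917. Doubling: P(τ_{3.37} ≤ 10.5) ≈ 2 · 0.14917 = 0.29834 ≈ 0.2983.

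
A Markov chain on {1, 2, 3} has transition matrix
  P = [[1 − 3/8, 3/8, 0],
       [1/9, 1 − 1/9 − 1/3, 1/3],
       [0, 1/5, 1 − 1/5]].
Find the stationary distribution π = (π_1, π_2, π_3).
π = (1/10, 27/80, 9/16)

This is a birth-death chain on three states, which satisfies detailed balance: π_1 · P_{12} = π_2 · P_{21} and π_2 · P_{23} = π_3 · P_{32}.
From π_1 · 3/8 = π_2 · 1/9: π_2/π_1 = (3/8)/(1/9) = 27/8.
From π_2 · 1/3 = π_3 · 1/5: π_3/π_2 = (1/3)/(1/5) = 5/3.
Take π_1 proportional to 1; then unnormalized π = (1, 27/8, 45/8). Normalize by dividing by the sum 10:
  π = (1/10, 27/80, 9/16).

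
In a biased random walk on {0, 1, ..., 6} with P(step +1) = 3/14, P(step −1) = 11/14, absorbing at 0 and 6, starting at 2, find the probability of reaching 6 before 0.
P(hit 6 before 0) = (1 − (11/3)^2) / (1 − (11/3)^6) = 81/15811

Let u_k denote P(reach 6 before 0 | start at k). Boundary: u_0 = 0, u_6 = 1. Recurrence: u_k = 3/14·u_{k+1} + 11/14·u_{k-1} for 1 ≤ k ≤ 5. Try u_k = A + B·r^k with r = q/p = (11/14)/(3/14) = 11/3. Substitution satisfies the recurrence; boundary conditions give:
  u_k = (1 − r^k) / (1 − r^N) = (1 − (11/3)^2) / (1 − (11/3)^6) = 81/15811.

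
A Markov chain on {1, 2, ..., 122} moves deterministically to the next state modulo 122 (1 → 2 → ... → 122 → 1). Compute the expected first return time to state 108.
E[T_108 | X_0 = 108] = 122

The chain cycles deterministically, so starting at state 108 it returns in exactly 122 steps. Equivalently, the stationary distribution is uniform π_j = 1/122 for every state j, so by Kac's formula E[T_108] = 1/π_108 = 122.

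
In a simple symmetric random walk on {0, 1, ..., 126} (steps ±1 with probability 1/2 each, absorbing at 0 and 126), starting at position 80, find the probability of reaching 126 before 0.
P(hit 126 before 0) = 80/126 = 40/63

Let u_k = P(hit 126 before 0 | start at k). Then u_0 = 0, u_126 = 1, and u_k = u_{k-1}/2 + u_{k+1}/2 for 1 ≤ k ≤ 125. This harmonic recurrence is solved by u_k = k/126, giving u_80 = 80/126 = 40/63.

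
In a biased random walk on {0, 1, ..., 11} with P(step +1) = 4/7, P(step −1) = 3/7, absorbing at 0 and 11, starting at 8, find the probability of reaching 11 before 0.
P(hit 11 before 0) = (1 − (3/4)^8) / (1 − (3/4)^11) = 3774400/4017157

Let u_k denote P(reach 11 before 0 | start at k). Boundary: u_0 = 0, u_11 = 1. Recurrence: u_k = 4/7·u_{k+1} + 3/7·u_{k-1} for 1 ≤ k ≤ 10. Try u_k = A + B·r^k with r = q/p = (3/7)/(4/7) = 3/4. Substitution satisfies the recurrence; boundary conditions give:
  u_k = (1 − r^k) / (1 − r^N) = (1 − (3/4)^8) / (1 − (3/4)^11) = 3774400/4017157.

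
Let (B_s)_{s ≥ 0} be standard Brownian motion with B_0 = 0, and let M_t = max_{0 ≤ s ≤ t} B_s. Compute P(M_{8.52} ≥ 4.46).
P(M_{8.52} ≥ 4.46) = 2·P(B_{8.52} ≥ 4.46) = 2(1 − Φ(4.46/√8.52)) ≈ 0.1265

By the reflection principle for Brownian motion, P(M_t ≥ a) = 2 · P(B_t ≥ a) for a ≥ 0. Since B_t ~ N(0, t), P(B_t ≥ 4.46) = 1 − Φ(4.46/√t) = 1 − Φ(4.46/√8.52) = 1 − Φ(1.5280). So
  P(M_{8.52} ≥ 4.46) = 2(1 − Φ(1.5280)) ≈ 0.1265.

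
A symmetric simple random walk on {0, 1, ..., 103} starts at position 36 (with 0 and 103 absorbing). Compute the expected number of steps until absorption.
E[τ | X_0 = 36] = 2412

Let v_k = E[τ | X_0 = k]. Boundary: v_0 = v_103 = 0. Recurrence: v_k = 1 + (v_{k-1} + v_{k+1})/2 for 1 ≤ k ≤ 102. The particular solution to v_k − (v_{k-1} + v_{k+1})/2 = 1 is v_k = −k^2. Adding homogeneous solution A + B k and matching boundaries gives v_k = k (103 − k). Substituting k = 36: v_36 = 36 · 67 = 2412.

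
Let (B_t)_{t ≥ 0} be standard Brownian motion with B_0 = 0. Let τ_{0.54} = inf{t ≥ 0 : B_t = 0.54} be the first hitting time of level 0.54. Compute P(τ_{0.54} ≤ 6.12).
P(τ_{0.54} ≤ 6.12) = 2(1 − Φ(0.54/√6.12)) = 2(1 − Φ(0.2183)) ≈ 0.8272

By the reflection principle for standard BM, P(τ_b ≤ t) = 2 · P(B_t ≥ b). Since B_t ~ N(0, t), P(B_t ≥ 0.54) = 1 − Φ(0.54/√t) = 1 − Φ(0.54/√6.12) = 1 − Φ(0.2183) ≈ 0.41360. Doubling: P(τ_{0.54} ≤ 6.12) ≈ 2 · 0.41360 = 0.82720 ≈ 0.8272.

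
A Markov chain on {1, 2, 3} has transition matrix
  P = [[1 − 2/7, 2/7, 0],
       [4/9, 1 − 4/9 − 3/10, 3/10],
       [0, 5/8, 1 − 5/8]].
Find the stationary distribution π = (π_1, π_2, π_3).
π = (350/683, 225/683, 108/683)

This is a birth-death chain on three states, which satisfies detailed balance: π_1 · P_{12} = π_2 · P_{21} and π_2 · P_{23} = π_3 · P_{32}.
From π_1 · 2/7 = π_2 · 4/9: π_2/π_1 = (2/7)/(4/9) = 9/14.
From π_2 · 3/10 = π_3 · 5/8: π_3/π_2 = (3/10)/(5/8) = 12/25.
Take π_1 proportional to 1; then unnormalized π = (1, 9/14, 54/175). Normalize by dividing by the sum 683/350:
  π = (350/683, 225/683, 108/683).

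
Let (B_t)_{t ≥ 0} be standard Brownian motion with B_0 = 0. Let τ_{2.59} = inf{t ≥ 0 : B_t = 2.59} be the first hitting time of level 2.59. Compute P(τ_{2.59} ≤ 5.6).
P(τ_{2.59} ≤ 5.6) = 2(1 − Φ(2.59/√5.6)) = 2(1 − Φ(1.0945)) ≈ 0.2737

By the reflection principle for standard BM, P(τ_b ≤ t) = 2 · P(B_t ≥ b). Since B_t ~ N(0, t), P(B_t ≥ 2.59) = 1 − Φ(2.59/√t) = 1 − Φ(2.59/√5.6) = 1 − Φ(1.0945) ≈ 0.13687. Doubling: P(τ_{2.59} ≤ 5.6) ≈ 2 · 0.13687 = 0.27374 ≈ 0.2737.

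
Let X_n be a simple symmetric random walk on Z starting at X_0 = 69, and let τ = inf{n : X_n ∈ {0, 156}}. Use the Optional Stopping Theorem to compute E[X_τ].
E[X_τ] = 69

X_n is a martingale and τ is a bounded-mean stopping time (indeed τ is finite a.s. with bounded expectation since the walk is in a bounded region). By the OST, E[X_τ] = E[X_0] = 69. Equivalently: E[X_τ] = 156 · P(hit 156 first) + 0 · P(hit 0 first) = 156 · (69/156) = 69.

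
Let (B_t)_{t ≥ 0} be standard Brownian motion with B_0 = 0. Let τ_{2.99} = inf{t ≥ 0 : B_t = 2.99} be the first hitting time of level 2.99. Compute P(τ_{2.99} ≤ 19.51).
P(τ_{2.99} ≤ 19.51) = 2(1 − Φ(2.99/√19.51)) = 2(1 − Φ(0.6769)) ≈ 0.4985

By the reflection principle for standard BM, P(τ_b ≤ t) = 2 · P(B_t ≥ b). Since B_t ~ N(0, t), P(B_t ≥ 2.99) = 1 − Φ(2.99/√t) = 1 − Φ(2.99/√19.51) = 1 − Φ(0.6769) ≈ 0.24923. Doubling: P(τ_{2.99} ≤ 19.51) ≈ 2 · 0.24923 = 0.49846 ≈ 0.4985.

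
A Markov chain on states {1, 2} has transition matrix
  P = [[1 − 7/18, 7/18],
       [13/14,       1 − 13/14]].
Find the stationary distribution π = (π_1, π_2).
π_1 = 117/166, π_2 = 49/166

Solve πP = π with π_1 + π_2 = 1. From πP = π: π_1 · (1 − 7/18) + π_2 · 13/14 = π_1 ⇒ π_2 · 13/14 = π_1 · 7/18 ⇒ π_2/π_1 = (7/18)/(13/14) = 49/117. Together with π_1 + π_2 = 1:
  π_1 = (13/14)/(7/18 + 13/14) = (13/14)/(83/63) = 117/166,
  π_2 = (7/18)/(7/18 + 13/14) = (7/18)/(83/63) = 49/166.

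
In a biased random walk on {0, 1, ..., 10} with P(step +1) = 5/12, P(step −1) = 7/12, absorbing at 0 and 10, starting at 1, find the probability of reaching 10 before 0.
P(hit 10 before 0) = (1 − (7/5)^1) / (1 − (7/5)^10) = 1953125/136354812

Let u_k denote P(reach 10 before 0 | start at k). Boundary: u_0 = 0, u_10 = 1. Recurrence: u_k = 5/12·u_{k+1} + 7/12·u_{k-1} for 1 ≤ k ≤ 9. Try u_k = A + B·r^k with r = q/p = (7/12)/(5/12) = 7/5. Substitution satisfies the recurrence; boundary conditions give:
  u_k = (1 − r^k) / (1 − r^N) = (1 − (7/5)^1) / (1 − (7/5)^10) = 1953125/136354812.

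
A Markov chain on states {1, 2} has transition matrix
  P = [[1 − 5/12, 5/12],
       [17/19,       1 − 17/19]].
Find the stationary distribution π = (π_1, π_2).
π_1 = 204/299, π_2 = 95/299

Solve πP = π with π_1 + π_2 = 1. From πP = π: π_1 · (1 − 5/12) + π_2 · 17/19 = π_1 ⇒ π_2 · 17/19 = π_1 · 5/12 ⇒ π_2/π_1 = (5/12)/(17/19) = 95/204. Together with π_1 + π_2 = 1:
  π_1 = (17/19)/(5/12 + 17/19) = (17/19)/(299/228) = 204/299,
  π_2 = (5/12)/(5/12 + 17/19) = (5/12)/(299/228) = 95/299.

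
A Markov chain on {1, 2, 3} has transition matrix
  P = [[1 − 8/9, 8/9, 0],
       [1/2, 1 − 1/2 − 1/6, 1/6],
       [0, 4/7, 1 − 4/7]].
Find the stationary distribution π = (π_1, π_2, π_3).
π = (27/89, 48/89, 14/89)

This is a birth-death chain on three states, which satisfies detailed balance: π_1 · P_{12} = π_2 · P_{21} and π_2 · P_{23} = π_3 · P_{32}.
From π_1 · 8/9 = π_2 · 1/2: π_2/π_1 = (8/9)/(1/2) = 16/9.
From π_2 · 1/6 = π_3 · 4/7: π_3/π_2 = (1/6)/(4/7) = 7/24.
Take π_1 proportional to 1; then unnormalized π = (1, 16/9, 14/27). Normalize by dividing by the sum 89/27:
  π = (27/89, 48/89, 14/89).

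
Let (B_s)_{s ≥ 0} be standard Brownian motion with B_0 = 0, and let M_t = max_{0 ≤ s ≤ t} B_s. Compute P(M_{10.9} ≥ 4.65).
P(M_{10.9} ≥ 4.65) = 2·P(B_{10.9} ≥ 4.65) = 2(1 − Φ(4.65/√10.9)) ≈ 0.1590

By the reflection principle for Brownian motion, P(M_t ≥ a) = 2 · P(B_t ≥ a) for a ≥ 0. Since B_t ~ N(0, t), P(B_t ≥ 4.65) = 1 − Φ(4.65/√t) = 1 − Φ(4.65/√10.9) = 1 − Φ(1.4084). So
  P(M_{10.9} ≥ 4.65) = 2(1 − Φ(1.4084)) ≈ 0.1590.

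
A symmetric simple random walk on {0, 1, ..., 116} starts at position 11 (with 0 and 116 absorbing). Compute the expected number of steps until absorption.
E[τ | X_0 = 11] = 1155

Let v_k = E[τ | X_0 = k]. Boundary: v_0 = v_116 = 0. Recurrence: v_k = 1 + (v_{k-1} + v_{k+1})/2 for 1 ≤ k ≤ 115. The particular solution to v_k − (v_{k-1} + v_{k+1})/2 = 1 is v_k = −k^2. Adding homogeneous solution A + B k and matching boundaries gives v_k = k (116 − k). Substituting k = 11: v_11 = 11 · 105 = 1155.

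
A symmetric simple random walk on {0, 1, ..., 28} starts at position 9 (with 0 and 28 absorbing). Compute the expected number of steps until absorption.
E[τ | X_0 = 9] = 171

Let v_k = E[τ | X_0 = k]. Boundary: v_0 = v_28 = 0. Recurrence: v_k = 1 + (v_{k-1} + v_{k+1})/2 for 1 ≤ k ≤ 27. The particular solution to v_k − (v_{k-1} + v_{k+1})/2 = 1 is v_k = −k^2. Adding homogeneous solution A + B k and matching boundaries gives v_k = k (28 − k). Substituting k = 9: v_9 = 9 · 19 = 171.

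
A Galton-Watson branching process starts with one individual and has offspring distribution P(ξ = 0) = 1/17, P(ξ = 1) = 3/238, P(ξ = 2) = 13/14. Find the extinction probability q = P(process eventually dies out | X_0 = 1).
q = 14/221

The pgf is f(s) = 1/17 + 3/238·s + 13/14·s². The extinction probability q is the smallest fixed point of f in [0, 1]. Setting s = f(s):
  13/14·s² + (3/238 − 1)·s + 1/17 = 0
  13/14·s² − (1/17 + 13/14)·s + 1/17 = 0
which factors as (s − 1)·(13/14·s − 1/17) = 0, giving roots s = 1 and s = (1/17)/(13/14) = 14/221.
Mean offspring μ = 3/238 + 2·13/14 = 445/238 > 1 (supercritical), so q < 1. The extinction probability is the smaller root: q = (1/17)/(13/14) = 14/221.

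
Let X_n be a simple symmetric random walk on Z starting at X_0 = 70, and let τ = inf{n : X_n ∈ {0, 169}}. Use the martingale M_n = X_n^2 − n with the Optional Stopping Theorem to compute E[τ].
E[τ] = 6930

M_n = X_n^2 − n is a martingale (since E[X_{n+1}^2 | F_n] = X_n^2 + 1). By OST (τ has finite mean in a bounded region), E[M_τ] = E[M_0] = X_0^2 − 0 = 70^2 = 4900. Also E[M_τ] = E[X_τ^2] − E[τ]. The walk exits at 0 or 169, with P(hit 169 first) = 70/169, so E[X_τ^2] = 169^2 · 70/169 + 0 = 11830. Thus E[τ] = E[X_τ^2] − E[M_τ] = 11830 − 4900 = 6930 = 70(169 − 70) = 6930.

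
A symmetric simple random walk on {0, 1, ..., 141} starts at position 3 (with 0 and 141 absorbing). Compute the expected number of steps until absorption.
E[τ | X_0 = 3] = 414

Let v_k = E[τ | X_0 = k]. Boundary: v_0 = v_141 = 0. Recurrence: v_k = 1 + (v_{k-1} + v_{k+1})/2 for 1 ≤ k ≤ 140. The particular solution to v_k − (v_{k-1} + v_{k+1})/2 = 1 is v_k = −k^2. Adding homogeneous solution A + B k and matching boundaries gives v_k = k (141 − k). Substituting k = 3: v_3 = 3 · 138 = 414.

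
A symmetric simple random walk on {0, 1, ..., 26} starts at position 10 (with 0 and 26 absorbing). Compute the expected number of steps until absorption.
E[τ | X_0 = 10] = 160

Let v_k = E[τ | X_0 = k]. Boundary: v_0 = v_26 = 0. Recurrence: v_k = 1 + (v_{k-1} + v_{k+1})/2 for 1 ≤ k ≤ 25. The particular solution to v_k − (v_{k-1} + v_{k+1})/2 = 1 is v_k = −k^2. Adding homogeneous solution A + B k and matching boundaries gives v_k = k (26 − k). Substituting k = 10: v_10 = 10 · 16 = 160.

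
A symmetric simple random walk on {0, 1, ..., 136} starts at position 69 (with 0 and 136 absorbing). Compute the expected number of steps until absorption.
E[τ | X_0 = 69] = 4623

Let v_k = E[τ | X_0 = k]. Boundary: v_0 = v_136 = 0. Recurrence: v_k = 1 + (v_{k-1} + v_{k+1})/2 for 1 ≤ k ≤ 135. The particular solution to v_k − (v_{k-1} + v_{k+1})/2 = 1 is v_k = −k^2. Adding homogeneous solution A + B k and matching boundaries gives v_k = k (136 − k). Substituting k = 69: v_69 = 69 · 67 = 4623.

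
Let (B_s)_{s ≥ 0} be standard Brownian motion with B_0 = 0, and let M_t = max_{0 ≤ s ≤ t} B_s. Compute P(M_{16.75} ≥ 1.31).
P(M_{16.75} ≥ 1.31) = 2·P(B_{16.75} ≥ 1.31) = 2(1 − Φ(1.31/√16.75)) ≈ 0.7489

By the reflection principle for Brownian motion, P(M_t ≥ a) = 2 · P(B_t ≥ a) for a ≥ 0. Since B_t ~ N(0, t), P(B_t ≥ 1.31) = 1 − Φ(1.31/√t) = 1 − Φ(1.31/√16.75) = 1 − Φ(0.3201). So
  P(M_{16.75} ≥ 1.31) = 2(1 − Φ(0.3201)) ≈ 0.7489.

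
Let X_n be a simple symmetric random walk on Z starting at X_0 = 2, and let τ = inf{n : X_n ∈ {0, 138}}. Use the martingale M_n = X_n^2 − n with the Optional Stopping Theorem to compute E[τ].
E[τ] = 272

M_n = X_n^2 − n is a martingale (since E[X_{n+1}^2 | F_n] = X_n^2 + 1). By OST (τ has finite mean in a bounded region), E[M_τ] = E[M_0] = X_0^2 − 0 = 2^2 = 4. Also E[M_τ] = E[X_τ^2] − E[τ]. The walk exits at 0 or 138, with P(hit 138 first) = 2/138, so E[X_τ^2] = 138^2 · 2/138 + 0 = 276. Thus E[τ] = E[X_τ^2] − E[M_τ] = 276 − 4 = 272 = 2(138 − 2) = 272.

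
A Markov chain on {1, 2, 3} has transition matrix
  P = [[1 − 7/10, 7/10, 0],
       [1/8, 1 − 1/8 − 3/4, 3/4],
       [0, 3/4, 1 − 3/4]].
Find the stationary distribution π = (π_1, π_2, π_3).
π = (5/61, 28/61, 28/61)

This is a birth-death chain on three states, which satisfies detailed balance: π_1 · P_{12} = π_2 · P_{21} and π_2 · P_{23} = π_3 · P_{32}.
From π_1 · 7/10 = π_2 · 1/8: π_2/π_1 = (7/10)/(1/8) = 28/5.
From π_2 · 3/4 = π_3 · 3/4: π_3/π_2 = (3/4)/(3/4) = 1.
Take π_1 proportional to 1; then unnormalized π = (1, 28/5, 28/5). Normalize by dividing by the sum 61/5:
  π = (5/61, 28/61, 28/61).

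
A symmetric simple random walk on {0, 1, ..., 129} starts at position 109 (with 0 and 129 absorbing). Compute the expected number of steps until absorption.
E[τ | X_0 = 109] = 2180

Let v_k = E[τ | X_0 = k]. Boundary: v_0 = v_129 = 0. Recurrence: v_k = 1 + (v_{k-1} + v_{k+1})/2 for 1 ≤ k ≤ 128. The particular solution to v_k − (v_{k-1} + v_{k+1})/2 = 1 is v_k = −k^2. Adding homogeneous solution A + B k and matching boundaries gives v_k = k (129 − k). Substituting k = 109: v_109 = 109 · 20 = 2180.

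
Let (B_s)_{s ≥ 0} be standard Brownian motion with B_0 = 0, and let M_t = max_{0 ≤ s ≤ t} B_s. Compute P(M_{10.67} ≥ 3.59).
P(M_{10.67} ≥ 3.59) = 2·P(B_{10.67} ≥ 3.59) = 2(1 − Φ(3.59/√10.67)) ≈ 0.2718

By the reflection principle for Brownian motion, P(M_t ≥ a) = 2 · P(B_t ≥ a) for a ≥ 0. Since B_t ~ N(0, t), P(B_t ≥ 3.59) = 1 − Φ(3.59/√t) = 1 − Φ(3.59/√10.67) = 1 − Φ(1.0990). So
  P(M_{10.67} ≥ 3.59) = 2(1 − Φ(1.0990)) ≈ 0.2718.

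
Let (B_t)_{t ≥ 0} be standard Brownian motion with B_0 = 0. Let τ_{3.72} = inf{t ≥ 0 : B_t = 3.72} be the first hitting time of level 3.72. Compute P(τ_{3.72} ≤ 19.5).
P(τ_{3.72} ≤ 19.5) = 2(1 − Φ(3.72/√19.5)) = 2(1 − Φ(0.8424)) ≈ 0.3996

By the reflection principle for standard BM, P(τ_b ≤ t) = 2 · P(B_t ≥ b). Since B_t ~ N(0, t), P(B_t ≥ 3.72) = 1 − Φ(3.72/√t) = 1 − Φ(3.72/√19.5) = 1 − Φ(0.8424) ≈ 0.19978. Doubling: P(τ_{3.72} ≤ 19.5) ≈ 2 · 0.19978 = 0.39956 ≈ 0.3996.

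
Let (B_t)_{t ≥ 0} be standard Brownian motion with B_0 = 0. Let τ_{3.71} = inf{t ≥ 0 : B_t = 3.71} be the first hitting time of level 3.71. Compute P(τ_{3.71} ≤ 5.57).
P(τ_{3.71} ≤ 5.57) = 2(1 − Φ(3.71/√5.57)) = 2(1 − Φ(1.5720)) ≈ 0.1160

By the reflection principle for standard BM, P(τ_b ≤ t) = 2 · P(B_t ≥ b). Since B_t ~ N(0, t), P(B_t ≥ 3.71) = 1 − Φ(3.71/√t) = 1 − Φ(3.71/√5.57) = 1 − Φ(1.5720) ≈ 0.05798. Doubling: P(τ_{3.71} ≤ 5.57) ≈ 2 · 0.05798 = 0.11596 ≈ 0.1160.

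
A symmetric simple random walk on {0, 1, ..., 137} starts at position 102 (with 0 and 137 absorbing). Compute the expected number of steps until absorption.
E[τ | X_0 = 102] = 3570

Let v_k = E[τ | X_0 = k]. Boundary: v_0 = v_137 = 0. Recurrence: v_k = 1 + (v_{k-1} + v_{k+1})/2 for 1 ≤ k ≤ 136. The particular solution to v_k − (v_{k-1} + v_{k+1})/2 = 1 is v_k = −k^2. Adding homogeneous solution A + B k and matching boundaries gives v_k = k (137 − k). Substituting k = 102: v_102 = 102 · 35 = 3570.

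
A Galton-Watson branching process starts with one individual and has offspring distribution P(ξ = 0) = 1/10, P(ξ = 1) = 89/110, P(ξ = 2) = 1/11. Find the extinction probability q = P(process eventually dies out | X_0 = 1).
q = 1

Mean offspring μ = 0·1/10 + 1·89/110 + 2·1/11 = 109/110 ≤ 1. For μ ≤ 1 with offspring not concentrated at 1, the Galton-Watson process goes extinct almost surely, so q = 1.
(Algebraic check: The pgf is f(s) = 1/10 + 89/110·s + 1/11·s². The extinction probability q is the smallest fixed point of f in [0, 1]. Setting s = f(s):
  1/11·s² + (89/110 − 1)·s + 1/10 = 0
  1/11·s² − (1/10 + 1/11)·s + 1/10 = 0
which factors as (s − 1)·(1/11·s − 1/10) = 0, giving roots s = 1 and s = (1/10)/(1/11) = 11/10. Since 11/10 ≥ 1, the smallest root in [0, 1] is s = 1.)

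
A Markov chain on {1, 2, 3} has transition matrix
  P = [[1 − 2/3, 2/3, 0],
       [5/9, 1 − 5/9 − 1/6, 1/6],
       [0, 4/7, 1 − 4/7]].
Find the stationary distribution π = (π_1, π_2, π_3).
π = (20/51, 8/17, 7/51)

This is a birth-death chain on three states, which satisfies detailed balance: π_1 · P_{12} = π_2 · P_{21} and π_2 · P_{23} = π_3 · P_{32}.
From π_1 · 2/3 = π_2 · 5/9: π_2/π_1 = (2/3)/(5/9) = 6/5.
From π_2 · 1/6 = π_3 · 4/7: π_3/π_2 = (1/6)/(4/7) = 7/24.
Take π_1 proportional to 1; then unnormalized π = (1, 6/5, 7/20). Normalize by dividing by the sum 51/20:
  π = (20/51, 8/17, 7/51).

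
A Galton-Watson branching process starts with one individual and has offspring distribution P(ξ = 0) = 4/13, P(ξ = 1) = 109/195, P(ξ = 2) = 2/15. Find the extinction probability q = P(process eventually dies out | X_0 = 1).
q = 1

Mean offspring μ = 0·4/13 + 1·109/195 + 2·2/15 = 161/195 ≤ 1. For μ ≤ 1 with offspring not concentrated at 1, the Galton-Watson process goes extinct almost surely, so q = 1.
(Algebraic check: The pgf is f(s) = 4/13 + 109/195·s + 2/15·s². The extinction probability q is the smallest fixed point of f in [0, 1]. Setting s = f(s):
  2/15·s² + (109/195 − 1)·s + 4/13 = 0
  2/15·s² − (4/13 + 2/15)·s + 4/13 = 0
which factors as (s − 1)·(2/15·s − 4/13) = 0, giving roots s = 1 and s = (4/13)/(2/15) = 30/13. Since 30/13 ≥ 1, the smallest root in [0, 1] is s = 1.)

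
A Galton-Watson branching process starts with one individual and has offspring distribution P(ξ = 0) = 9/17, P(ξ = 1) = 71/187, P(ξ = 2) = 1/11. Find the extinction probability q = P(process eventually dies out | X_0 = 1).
q = 1

Mean offspring μ = 0·9/17 + 1·71/187 + 2·1/11 = 105/187 ≤ 1. For μ ≤ 1 with offspring not concentrated at 1, the Galton-Watson process goes extinct almost surely, so q = 1.
(Algebraic check: The pgf is f(s) = 9/17 + 71/187·s + 1/11·s². The extinction probability q is the smallest fixed point of f in [0, 1]. Setting s = f(s):
  1/11·s² + (71/187 − 1)·s + 9/17 = 0
  1/11·s² − (9/17 + 1/11)·s + 9/17 = 0
which factors as (s − 1)·(1/11·s − 9/17) = 0, giving roots s = 1 and s = (9/17)/(1/11) = 99/17. Since 99/17 ≥ 1, the smallest root in [0, 1] is s = 1.)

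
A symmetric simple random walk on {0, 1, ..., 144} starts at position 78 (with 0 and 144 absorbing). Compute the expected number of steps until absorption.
E[τ | X_0 = 78] = 5148

Let v_k = E[τ | X_0 = k]. Boundary: v_0 = v_144 = 0. Recurrence: v_k = 1 + (v_{k-1} + v_{k+1})/2 for 1 ≤ k ≤ 143. The particular solution to v_k − (v_{k-1} + v_{k+1})/2 = 1 is v_k = −k^2. Adding homogeneous solution A + B k and matching boundaries gives v_k = k (144 − k). Substituting k = 78: v_78 = 78 · 66 = 5148.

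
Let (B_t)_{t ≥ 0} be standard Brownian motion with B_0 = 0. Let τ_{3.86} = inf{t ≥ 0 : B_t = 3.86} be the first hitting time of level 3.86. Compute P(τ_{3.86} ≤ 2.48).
P(τ_{3.86} ≤ 2.48) = 2(1 − Φ(3.86/√2.48)) = 2(1 − Φ(2.4511)) ≈ 0.0142

By the reflection principle for standard BM, P(τ_b ≤ t) = 2 · P(B_t ≥ b). Since B_t ~ N(0, t), P(B_t ≥ 3.86) = 1 − Φ(3.86/√t) = 1 − Φ(3.86/√2.48) = 1 − Φ(2.4511) ≈ 0.00712. Doubling: P(τ_{3.86} ≤ 2.48) ≈ 2 · 0.00712 = 0.01424 ≈ 0.0142.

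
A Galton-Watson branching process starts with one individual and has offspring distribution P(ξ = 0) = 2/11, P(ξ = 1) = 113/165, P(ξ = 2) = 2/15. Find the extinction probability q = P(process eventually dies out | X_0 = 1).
q = 1

Mean offspring μ = 0·2/11 + 1·113/165 + 2·2/15 = 157/165 ≤ 1. For μ ≤ 1 with offspring not concentrated at 1, the Galton-Watson process goes extinct almost surely, so q = 1.
(Algebraic check: The pgf is f(s) = 2/11 + 113/165·s + 2/15·s². The extinction probability q is the smallest fixed point of f in [0, 1]. Setting s = f(s):
  2/15·s² + (113/165 − 1)·s + 2/11 = 0
  2/15·s² − (2/11 + 2/15)·s + 2/11 = 0
which factors as (s − 1)·(2/15·s − 2/11) = 0, giving roots s = 1 and s = (2/11)/(2/15) = 15/11. Since 15/11 ≥ 1, the smallest root in [0, 1] is s = 1.)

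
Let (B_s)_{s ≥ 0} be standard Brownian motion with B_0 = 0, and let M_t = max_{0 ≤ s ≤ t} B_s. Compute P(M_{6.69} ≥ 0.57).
P(M_{6.69} ≥ 0.57) = 2·P(B_{6.69} ≥ 0.57) = 2(1 − Φ(0.57/√6.69)) ≈ 0.8256

By the reflection principle for Brownian motion, P(M_t ≥ a) = 2 · P(B_t ≥ a) for a ≥ 0. Since B_t ~ N(0, t), P(B_t ≥ 0.57) = 1 − Φ(0.57/√t) = 1 − Φ(0.57/√6.69) = 1 − Φ(0.2204). So
  P(M_{6.69} ≥ 0.57) = 2(1 − Φ(0.2204)) ≈ 0.8256.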